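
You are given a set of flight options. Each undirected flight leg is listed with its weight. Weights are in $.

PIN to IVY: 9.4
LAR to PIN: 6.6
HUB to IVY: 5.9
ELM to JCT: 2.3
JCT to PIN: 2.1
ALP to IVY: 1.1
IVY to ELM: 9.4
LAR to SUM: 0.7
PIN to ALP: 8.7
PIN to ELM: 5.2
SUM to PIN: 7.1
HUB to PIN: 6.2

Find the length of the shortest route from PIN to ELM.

Settle nodes by increasing distance from PIN:
PIN: 0
JCT: 2.1  (via PIN)
ELM: 4.4  (via JCT)
Shortest route: PIN → JCT → ELM = $4.4.

$4.4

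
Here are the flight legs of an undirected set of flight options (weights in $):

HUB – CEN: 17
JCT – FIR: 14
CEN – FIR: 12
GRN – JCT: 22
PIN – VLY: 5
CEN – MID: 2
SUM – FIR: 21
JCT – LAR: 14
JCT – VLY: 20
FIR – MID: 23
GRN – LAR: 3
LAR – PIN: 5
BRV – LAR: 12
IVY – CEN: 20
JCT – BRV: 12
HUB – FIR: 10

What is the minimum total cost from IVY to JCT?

$46

Candidate routes:
IVY → CEN → MID → FIR → JCT: 20+2+23+14 = 59
IVY → CEN → HUB → FIR → JCT: 20+17+10+14 = 61
IVY → CEN → FIR → JCT: 20+12+14 = 46
Cheapest is IVY → CEN → FIR → JCT at $46.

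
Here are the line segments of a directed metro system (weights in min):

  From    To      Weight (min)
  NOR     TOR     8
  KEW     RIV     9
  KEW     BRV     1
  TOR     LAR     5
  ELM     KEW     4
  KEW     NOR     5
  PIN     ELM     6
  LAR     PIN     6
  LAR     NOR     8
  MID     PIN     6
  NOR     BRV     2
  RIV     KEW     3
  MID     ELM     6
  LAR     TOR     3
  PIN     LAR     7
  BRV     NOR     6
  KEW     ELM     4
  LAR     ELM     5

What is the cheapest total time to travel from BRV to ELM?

24 min

Settle nodes by increasing distance from BRV:
BRV: 0
NOR: 6  (via BRV)
TOR: 14  (via NOR)
LAR: 19  (via TOR)
ELM: 24  (via LAR)
Shortest route: BRV–NOR–TOR–LAR–ELM = 24 min.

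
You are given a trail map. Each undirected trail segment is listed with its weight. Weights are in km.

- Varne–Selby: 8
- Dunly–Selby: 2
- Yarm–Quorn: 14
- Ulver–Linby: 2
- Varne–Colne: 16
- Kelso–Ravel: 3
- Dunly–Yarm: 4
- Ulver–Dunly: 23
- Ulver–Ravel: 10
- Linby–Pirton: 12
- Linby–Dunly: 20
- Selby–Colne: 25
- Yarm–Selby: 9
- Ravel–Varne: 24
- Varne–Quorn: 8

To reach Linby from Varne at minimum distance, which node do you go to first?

Selby

Compare a few routes:
Varne - Ravel - Ulver - Linby: 24+10+2 = 36
Varne - Selby - Dunly - Linby: 8+2+20 = 30
Varne - Selby - Dunly - Ulver - Linby: 8+2+23+2 = 35
The minimum is 30 km via Varne - Selby - Dunly - Linby.
So from Varne the first move is to Selby.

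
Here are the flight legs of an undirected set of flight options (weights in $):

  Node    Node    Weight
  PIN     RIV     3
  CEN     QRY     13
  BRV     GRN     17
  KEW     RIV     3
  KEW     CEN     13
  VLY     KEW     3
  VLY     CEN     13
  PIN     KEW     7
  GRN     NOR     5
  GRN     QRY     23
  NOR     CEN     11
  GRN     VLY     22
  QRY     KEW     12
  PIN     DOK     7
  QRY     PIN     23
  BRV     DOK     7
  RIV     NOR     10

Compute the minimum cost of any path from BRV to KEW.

Settle nodes by increasing distance from BRV:
BRV: 0
DOK: 7  (via BRV)
PIN: 14  (via DOK)
GRN: 17  (via BRV)
RIV: 17  (via PIN)
KEW: 20  (via RIV)
Shortest route: BRV → DOK → PIN → RIV → KEW = $20.

$20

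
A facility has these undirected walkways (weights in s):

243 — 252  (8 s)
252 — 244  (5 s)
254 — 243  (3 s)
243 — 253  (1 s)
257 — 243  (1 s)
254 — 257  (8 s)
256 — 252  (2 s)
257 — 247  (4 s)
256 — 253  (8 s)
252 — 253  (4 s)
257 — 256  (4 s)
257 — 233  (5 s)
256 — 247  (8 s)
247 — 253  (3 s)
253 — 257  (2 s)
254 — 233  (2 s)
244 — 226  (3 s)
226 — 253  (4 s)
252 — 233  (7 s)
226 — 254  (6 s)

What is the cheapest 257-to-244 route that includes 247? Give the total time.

Best 257 to 247: 257 → 247 costing 4
Best 247 to 244: 247 → 253 → 226 → 244 costing 10
Total via 247: 4 + 10 = 14 s.

14 s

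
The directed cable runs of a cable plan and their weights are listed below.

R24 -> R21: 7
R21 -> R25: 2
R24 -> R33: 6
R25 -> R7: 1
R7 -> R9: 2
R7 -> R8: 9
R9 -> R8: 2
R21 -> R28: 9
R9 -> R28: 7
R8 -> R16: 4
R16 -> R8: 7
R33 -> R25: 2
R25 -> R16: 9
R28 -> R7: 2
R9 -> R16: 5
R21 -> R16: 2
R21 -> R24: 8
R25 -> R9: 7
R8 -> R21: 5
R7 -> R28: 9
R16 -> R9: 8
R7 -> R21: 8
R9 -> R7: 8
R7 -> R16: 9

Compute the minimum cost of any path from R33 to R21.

Shortest distances from R33:
R33: 0
R25: 2  (via R33)
R7: 3  (via R25)
R9: 5  (via R7)
R8: 7  (via R9)
R16: 10  (via R9)
R21: 11  (via R7)
Shortest route: R33–R25–R7–R21 = 11.

11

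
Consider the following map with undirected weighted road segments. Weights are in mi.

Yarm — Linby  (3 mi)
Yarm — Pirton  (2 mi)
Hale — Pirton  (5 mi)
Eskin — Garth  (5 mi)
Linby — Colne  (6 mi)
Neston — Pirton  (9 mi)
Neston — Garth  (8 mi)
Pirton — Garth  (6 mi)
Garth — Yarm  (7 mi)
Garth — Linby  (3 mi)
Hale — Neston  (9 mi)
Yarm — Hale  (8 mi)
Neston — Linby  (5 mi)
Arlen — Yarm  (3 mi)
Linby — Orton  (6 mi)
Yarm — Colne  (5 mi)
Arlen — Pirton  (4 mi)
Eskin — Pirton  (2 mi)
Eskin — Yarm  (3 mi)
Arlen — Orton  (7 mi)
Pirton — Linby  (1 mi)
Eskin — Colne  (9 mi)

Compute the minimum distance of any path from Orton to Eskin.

9 mi

Candidate routes:
Orton → Linby → Pirton → Eskin: 6+1+2 = 9
Orton → Linby → Yarm → Eskin: 6+3+3 = 12
Orton → Linby → Pirton → Yarm → Eskin: 6+1+2+3 = 12
Cheapest is Orton → Linby → Pirton → Eskin at 9 mi.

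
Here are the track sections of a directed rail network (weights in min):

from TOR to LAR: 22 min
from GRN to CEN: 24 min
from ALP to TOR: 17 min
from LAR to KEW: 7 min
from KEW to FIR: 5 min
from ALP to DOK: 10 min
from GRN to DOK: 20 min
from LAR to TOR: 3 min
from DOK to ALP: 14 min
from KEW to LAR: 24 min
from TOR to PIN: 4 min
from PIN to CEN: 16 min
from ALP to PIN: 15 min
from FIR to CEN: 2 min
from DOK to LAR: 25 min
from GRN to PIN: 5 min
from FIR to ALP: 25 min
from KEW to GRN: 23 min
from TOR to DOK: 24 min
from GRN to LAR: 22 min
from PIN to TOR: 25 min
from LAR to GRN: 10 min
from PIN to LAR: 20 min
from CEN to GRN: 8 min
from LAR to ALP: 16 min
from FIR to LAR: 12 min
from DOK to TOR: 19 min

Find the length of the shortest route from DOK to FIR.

Candidate routes:
DOK → LAR → KEW → FIR: 25+7+5 = 37
DOK → TOR → LAR → KEW → FIR: 19+22+7+5 = 53
The minimum is 37 min via DOK → LAR → KEW → FIR.

37 min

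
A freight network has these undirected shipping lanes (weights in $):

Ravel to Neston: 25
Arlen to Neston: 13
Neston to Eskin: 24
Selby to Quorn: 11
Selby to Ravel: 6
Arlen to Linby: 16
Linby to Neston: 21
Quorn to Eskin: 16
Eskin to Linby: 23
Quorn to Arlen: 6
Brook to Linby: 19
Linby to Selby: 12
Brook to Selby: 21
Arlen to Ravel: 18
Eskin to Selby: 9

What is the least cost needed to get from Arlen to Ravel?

$18

Running Dijkstra from Arlen:
Arlen: 0
Quorn: 6  (via Arlen)
Neston: 13  (via Arlen)
Linby: 16  (via Arlen)
Selby: 17  (via Quorn)
Ravel: 18  (via Arlen)
Shortest route: Arlen → Ravel = $18.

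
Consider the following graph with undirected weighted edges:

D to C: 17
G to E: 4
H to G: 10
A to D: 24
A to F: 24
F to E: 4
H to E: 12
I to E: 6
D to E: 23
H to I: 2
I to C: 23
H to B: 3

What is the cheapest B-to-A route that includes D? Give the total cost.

58

Shortest B→D: B–H–I–E–D = 34
Shortest D→A: D–A = 24
Total via D: 34 + 24 = 58.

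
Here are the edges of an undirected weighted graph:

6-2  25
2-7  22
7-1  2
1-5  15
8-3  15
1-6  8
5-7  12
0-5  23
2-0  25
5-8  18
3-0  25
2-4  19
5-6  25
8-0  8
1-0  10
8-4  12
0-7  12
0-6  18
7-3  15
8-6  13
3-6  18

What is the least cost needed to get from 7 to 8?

Settle nodes by increasing distance from 7:
7: 0
1: 2  (via 7)
6: 10  (via 1)
0: 12  (via 7)
5: 12  (via 7)
3: 15  (via 7)
8: 20  (via 0)
Shortest route: 7 → 0 → 8 = 20.

20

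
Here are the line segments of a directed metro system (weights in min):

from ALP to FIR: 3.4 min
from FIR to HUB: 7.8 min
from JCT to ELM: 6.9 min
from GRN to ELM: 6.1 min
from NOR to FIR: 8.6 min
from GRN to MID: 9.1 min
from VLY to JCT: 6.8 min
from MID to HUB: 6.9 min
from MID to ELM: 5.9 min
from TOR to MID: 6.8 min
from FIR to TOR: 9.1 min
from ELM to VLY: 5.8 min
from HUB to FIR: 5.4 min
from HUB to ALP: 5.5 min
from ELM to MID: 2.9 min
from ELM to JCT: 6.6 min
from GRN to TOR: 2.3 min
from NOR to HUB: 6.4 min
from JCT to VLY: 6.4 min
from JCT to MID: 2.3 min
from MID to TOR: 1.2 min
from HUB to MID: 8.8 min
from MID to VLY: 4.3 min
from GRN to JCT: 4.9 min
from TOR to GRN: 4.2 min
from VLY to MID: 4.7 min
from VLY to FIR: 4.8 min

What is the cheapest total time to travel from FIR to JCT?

18.2 min

Running Dijkstra from FIR:
FIR: 0
HUB: 7.8  (via FIR)
TOR: 9.1  (via FIR)
GRN: 13.3  (via TOR)
ALP: 13.3  (via HUB)
MID: 15.9  (via TOR)
JCT: 18.2  (via GRN)
Shortest route: FIR → TOR → GRN → JCT = 18.2 min.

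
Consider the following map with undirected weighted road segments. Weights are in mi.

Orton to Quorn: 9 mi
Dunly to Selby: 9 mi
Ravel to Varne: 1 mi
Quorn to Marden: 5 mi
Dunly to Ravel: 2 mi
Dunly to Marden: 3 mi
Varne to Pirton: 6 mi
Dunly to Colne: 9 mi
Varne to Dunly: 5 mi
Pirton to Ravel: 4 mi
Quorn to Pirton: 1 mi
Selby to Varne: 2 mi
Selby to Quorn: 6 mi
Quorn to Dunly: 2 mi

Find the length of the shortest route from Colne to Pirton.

12 mi

Shortest distances from Colne:
Colne: 0
Dunly: 9  (via Colne)
Quorn: 11  (via Dunly)
Ravel: 11  (via Dunly)
Pirton: 12  (via Quorn)
Shortest route: Colne → Dunly → Quorn → Pirton = 12 mi.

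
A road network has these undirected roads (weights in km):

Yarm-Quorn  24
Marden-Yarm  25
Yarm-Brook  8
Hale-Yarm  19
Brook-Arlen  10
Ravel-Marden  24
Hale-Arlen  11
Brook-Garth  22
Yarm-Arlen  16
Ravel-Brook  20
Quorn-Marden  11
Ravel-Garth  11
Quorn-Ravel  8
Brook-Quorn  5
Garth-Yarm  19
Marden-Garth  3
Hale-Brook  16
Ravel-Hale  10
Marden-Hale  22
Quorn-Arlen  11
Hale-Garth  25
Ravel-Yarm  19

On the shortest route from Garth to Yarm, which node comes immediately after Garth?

Yarm

Compare a few routes:
Garth–Marden–Yarm: 3+25 = 28
Garth–Brook–Yarm: 22+8 = 30
Garth–Yarm: 19 = 19
Garth–Marden–Quorn–Brook–Yarm: 3+11+5+8 = 27
The minimum is 19 km via Garth–Yarm.
So from Garth the first move is to Yarm.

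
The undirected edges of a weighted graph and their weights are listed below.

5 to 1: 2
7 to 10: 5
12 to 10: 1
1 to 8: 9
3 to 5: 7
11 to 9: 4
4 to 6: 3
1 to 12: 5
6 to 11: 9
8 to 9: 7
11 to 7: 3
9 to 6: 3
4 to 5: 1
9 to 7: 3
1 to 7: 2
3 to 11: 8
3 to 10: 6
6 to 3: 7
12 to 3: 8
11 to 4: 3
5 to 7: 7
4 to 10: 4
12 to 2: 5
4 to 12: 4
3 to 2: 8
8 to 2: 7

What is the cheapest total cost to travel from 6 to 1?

Running Dijkstra from 6:
6: 0
4: 3  (via 6)
9: 3  (via 6)
5: 4  (via 4)
1: 6  (via 5)
Shortest route: 6–4–5–1 = 6.

6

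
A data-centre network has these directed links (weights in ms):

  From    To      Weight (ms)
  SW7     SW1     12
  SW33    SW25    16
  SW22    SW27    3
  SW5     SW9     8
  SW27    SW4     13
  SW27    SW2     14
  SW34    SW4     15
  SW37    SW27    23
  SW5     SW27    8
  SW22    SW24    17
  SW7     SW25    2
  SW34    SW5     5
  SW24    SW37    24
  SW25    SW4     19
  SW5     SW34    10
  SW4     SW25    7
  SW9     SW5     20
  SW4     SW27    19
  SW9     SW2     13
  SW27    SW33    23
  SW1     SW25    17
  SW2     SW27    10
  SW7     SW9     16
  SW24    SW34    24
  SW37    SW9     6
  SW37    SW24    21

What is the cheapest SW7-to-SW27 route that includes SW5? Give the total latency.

44 ms

Shortest SW7→SW5: SW7 → SW9 → SW5 = 36
Shortest SW5→SW27: SW5 → SW27 = 8
Total via SW5: 36 + 8 = 44 ms.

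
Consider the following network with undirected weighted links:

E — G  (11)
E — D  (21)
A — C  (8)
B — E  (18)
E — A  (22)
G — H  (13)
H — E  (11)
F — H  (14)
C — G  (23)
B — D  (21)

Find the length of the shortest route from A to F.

47

Candidate routes:
A → C → G → H → F: 8+23+13+14 = 58
A → E → G → H → F: 22+11+13+14 = 60
A → E → H → F: 22+11+14 = 47
Cheapest is A → E → H → F at 47.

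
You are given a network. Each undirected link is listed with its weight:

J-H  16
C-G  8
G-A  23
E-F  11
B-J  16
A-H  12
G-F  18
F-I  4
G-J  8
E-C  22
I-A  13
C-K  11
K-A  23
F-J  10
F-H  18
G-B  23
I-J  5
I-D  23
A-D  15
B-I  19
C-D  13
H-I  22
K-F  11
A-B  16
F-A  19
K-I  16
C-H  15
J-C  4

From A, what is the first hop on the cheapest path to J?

I

Compare a few routes:
A–H–J: 12+16 = 28
A–I–J: 13+5 = 18
A–F–I–J: 19+4+5 = 28
A–I–F–J: 13+4+10 = 27
The minimum is 18 via A–I–J.
So from A the first move is to I.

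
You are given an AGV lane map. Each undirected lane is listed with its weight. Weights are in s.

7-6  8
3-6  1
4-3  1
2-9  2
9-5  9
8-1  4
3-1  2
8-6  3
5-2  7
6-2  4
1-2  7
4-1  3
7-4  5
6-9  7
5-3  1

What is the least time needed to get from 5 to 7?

Compare a few routes:
5 → 3 → 6 → 7: 1+1+8 = 10
5 → 3 → 4 → 7: 1+1+5 = 7
The minimum is 7 s via 5 → 3 → 4 → 7.

7 s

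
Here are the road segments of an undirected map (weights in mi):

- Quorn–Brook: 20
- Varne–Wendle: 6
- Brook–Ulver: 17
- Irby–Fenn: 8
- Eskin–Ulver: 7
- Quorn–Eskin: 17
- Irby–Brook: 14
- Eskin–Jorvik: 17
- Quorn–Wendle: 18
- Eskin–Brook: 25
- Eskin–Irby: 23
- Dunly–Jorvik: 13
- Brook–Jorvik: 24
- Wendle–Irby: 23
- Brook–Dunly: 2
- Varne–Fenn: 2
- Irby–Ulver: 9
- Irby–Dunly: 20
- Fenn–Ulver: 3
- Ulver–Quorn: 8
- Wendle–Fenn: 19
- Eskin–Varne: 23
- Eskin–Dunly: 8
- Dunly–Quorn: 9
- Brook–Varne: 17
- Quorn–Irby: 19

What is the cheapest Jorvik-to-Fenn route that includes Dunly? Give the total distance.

Shortest Jorvik→Dunly: Jorvik → Dunly = 13
Shortest Dunly→Fenn: Dunly → Eskin → Ulver → Fenn = 18
Total via Dunly: 13 + 18 = 31 mi.

31 mi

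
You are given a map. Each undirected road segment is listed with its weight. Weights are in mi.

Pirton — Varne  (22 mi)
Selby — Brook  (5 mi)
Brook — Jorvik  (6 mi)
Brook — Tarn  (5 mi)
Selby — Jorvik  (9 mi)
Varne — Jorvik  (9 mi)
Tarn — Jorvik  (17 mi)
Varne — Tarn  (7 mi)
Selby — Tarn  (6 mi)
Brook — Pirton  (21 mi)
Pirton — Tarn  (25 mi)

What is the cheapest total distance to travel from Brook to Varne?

Settle nodes by increasing distance from Brook:
Brook: 0
Selby: 5  (via Brook)
Tarn: 5  (via Brook)
Jorvik: 6  (via Brook)
Varne: 12  (via Tarn)
Shortest route: Brook → Tarn → Varne = 12 mi.

12 mi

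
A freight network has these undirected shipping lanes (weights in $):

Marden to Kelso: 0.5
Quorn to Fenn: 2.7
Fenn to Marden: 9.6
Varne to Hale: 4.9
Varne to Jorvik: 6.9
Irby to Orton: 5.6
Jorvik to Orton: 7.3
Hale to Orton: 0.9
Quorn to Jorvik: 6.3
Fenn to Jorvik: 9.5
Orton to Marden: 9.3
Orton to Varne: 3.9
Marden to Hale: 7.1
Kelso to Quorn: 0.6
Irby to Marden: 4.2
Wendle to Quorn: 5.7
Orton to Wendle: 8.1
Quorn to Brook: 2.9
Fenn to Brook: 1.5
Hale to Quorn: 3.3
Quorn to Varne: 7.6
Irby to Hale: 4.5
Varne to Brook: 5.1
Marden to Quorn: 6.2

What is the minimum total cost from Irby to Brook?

$8.2

Running Dijkstra from Irby:
Irby: 0
Marden: 4.2  (via Irby)
Hale: 4.5  (via Irby)
Kelso: 4.7  (via Marden)
Quorn: 5.3  (via Kelso)
Orton: 5.4  (via Hale)
Fenn: 8  (via Quorn)
Brook: 8.2  (via Quorn)
Shortest route: Irby–Marden–Kelso–Quorn–Brook = $8.2.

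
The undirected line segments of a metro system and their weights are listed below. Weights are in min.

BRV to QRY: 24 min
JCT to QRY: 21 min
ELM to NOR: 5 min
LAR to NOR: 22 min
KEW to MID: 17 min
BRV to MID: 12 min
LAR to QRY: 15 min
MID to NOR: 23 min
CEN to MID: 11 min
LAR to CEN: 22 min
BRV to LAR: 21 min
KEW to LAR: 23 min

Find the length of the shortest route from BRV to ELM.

Settle nodes by increasing distance from BRV:
BRV: 0
MID: 12  (via BRV)
LAR: 21  (via BRV)
CEN: 23  (via MID)
QRY: 24  (via BRV)
KEW: 29  (via MID)
NOR: 35  (via MID)
ELM: 40  (via NOR)
Shortest route: BRV–MID–NOR–ELM = 40 min.

40 min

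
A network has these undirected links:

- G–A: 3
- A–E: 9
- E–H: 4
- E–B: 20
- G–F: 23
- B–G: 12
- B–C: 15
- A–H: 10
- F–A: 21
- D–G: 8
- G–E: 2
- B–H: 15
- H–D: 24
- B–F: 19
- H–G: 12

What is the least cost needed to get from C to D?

Settle nodes by increasing distance from C:
C: 0
B: 15  (via C)
G: 27  (via B)
E: 29  (via G)
A: 30  (via G)
H: 30  (via B)
F: 34  (via B)
D: 35  (via G)
Shortest route: C–B–G–D = 35.

35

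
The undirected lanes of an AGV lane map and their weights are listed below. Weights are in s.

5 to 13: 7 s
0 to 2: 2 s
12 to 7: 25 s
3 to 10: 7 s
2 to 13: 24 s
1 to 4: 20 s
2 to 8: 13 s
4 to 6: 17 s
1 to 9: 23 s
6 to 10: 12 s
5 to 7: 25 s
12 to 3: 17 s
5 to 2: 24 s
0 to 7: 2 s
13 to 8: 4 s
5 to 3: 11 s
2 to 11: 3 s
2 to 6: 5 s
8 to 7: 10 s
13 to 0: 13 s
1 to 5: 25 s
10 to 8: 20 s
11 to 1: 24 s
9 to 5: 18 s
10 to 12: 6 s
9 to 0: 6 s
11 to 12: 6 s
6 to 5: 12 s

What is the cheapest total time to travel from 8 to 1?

Running Dijkstra from 8:
8: 0
13: 4  (via 8)
7: 10  (via 8)
5: 11  (via 13)
0: 12  (via 7)
2: 13  (via 8)
11: 16  (via 2)
6: 18  (via 2)
9: 18  (via 0)
10: 20  (via 8)
3: 22  (via 5)
12: 22  (via 11)
4: 35  (via 6)
1: 36  (via 5)
Shortest route: 8–13–5–1 = 36 s.

36 s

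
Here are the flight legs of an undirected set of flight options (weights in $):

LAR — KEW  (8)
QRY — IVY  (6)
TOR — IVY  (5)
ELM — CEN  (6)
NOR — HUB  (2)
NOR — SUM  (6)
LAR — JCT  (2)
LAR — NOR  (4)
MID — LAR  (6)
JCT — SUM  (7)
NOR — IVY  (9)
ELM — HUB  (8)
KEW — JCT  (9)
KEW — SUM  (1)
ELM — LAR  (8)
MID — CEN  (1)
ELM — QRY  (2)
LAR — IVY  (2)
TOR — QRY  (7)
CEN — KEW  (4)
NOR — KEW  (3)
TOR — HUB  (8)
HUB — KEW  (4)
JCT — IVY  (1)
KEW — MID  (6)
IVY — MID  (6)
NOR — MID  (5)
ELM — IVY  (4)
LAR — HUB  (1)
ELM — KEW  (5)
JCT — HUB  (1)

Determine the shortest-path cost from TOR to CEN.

$12

Compare a few routes:
TOR–IVY–LAR–MID–CEN: 5+2+6+1 = 14
TOR–IVY–MID–CEN: 5+6+1 = 12
TOR–QRY–ELM–CEN: 7+2+6 = 15
Cheapest is TOR–IVY–MID–CEN at $12.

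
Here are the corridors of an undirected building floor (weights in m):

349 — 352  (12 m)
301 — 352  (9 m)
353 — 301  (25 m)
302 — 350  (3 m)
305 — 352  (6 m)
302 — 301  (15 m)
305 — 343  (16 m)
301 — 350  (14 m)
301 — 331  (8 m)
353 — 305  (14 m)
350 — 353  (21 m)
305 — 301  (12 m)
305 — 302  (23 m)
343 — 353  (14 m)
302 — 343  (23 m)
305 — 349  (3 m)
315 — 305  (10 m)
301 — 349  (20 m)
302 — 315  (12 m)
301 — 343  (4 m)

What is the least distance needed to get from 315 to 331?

30 m

Shortest distances from 315:
315: 0
305: 10  (via 315)
302: 12  (via 315)
349: 13  (via 305)
350: 15  (via 302)
352: 16  (via 305)
301: 22  (via 305)
353: 24  (via 305)
343: 26  (via 305)
331: 30  (via 301)
Shortest route: 315 → 305 → 301 → 331 = 30 m.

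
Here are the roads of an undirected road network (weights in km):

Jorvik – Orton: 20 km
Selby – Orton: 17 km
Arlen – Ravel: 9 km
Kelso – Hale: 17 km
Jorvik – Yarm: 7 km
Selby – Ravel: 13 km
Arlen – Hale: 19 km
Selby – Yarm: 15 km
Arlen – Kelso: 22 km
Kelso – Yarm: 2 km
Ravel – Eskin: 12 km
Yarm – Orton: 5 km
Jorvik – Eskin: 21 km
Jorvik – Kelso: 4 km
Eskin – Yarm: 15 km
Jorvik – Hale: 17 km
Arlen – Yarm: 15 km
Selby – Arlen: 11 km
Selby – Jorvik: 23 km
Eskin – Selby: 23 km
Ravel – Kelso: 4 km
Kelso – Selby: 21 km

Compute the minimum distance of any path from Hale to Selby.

30 km

Running Dijkstra from Hale:
Hale: 0
Kelso: 17  (via Hale)
Jorvik: 17  (via Hale)
Arlen: 19  (via Hale)
Yarm: 19  (via Kelso)
Ravel: 21  (via Kelso)
Orton: 24  (via Yarm)
Selby: 30  (via Arlen)
Shortest route: Hale → Arlen → Selby = 30 km.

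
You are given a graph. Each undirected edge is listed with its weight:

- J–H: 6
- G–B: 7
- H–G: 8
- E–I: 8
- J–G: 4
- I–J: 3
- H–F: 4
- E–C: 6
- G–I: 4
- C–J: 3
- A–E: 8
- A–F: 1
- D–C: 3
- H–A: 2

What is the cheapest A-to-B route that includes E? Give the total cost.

Best A to E: A–E costing 8
Shortest E→B: E–I–G–B = 19
Total via E: 8 + 19 = 27.

27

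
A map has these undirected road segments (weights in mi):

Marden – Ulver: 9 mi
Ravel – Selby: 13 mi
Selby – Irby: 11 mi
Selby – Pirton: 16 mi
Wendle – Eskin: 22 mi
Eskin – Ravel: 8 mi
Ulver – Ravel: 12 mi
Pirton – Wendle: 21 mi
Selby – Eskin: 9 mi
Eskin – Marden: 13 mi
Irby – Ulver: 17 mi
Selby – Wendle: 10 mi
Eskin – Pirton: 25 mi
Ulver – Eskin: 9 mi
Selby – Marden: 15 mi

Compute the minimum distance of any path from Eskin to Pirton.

Compare a few routes:
Eskin - Ravel - Selby - Pirton: 8+13+16 = 37
Eskin - Pirton: 25 = 25
Cheapest is Eskin - Pirton at 25 mi.

25 mi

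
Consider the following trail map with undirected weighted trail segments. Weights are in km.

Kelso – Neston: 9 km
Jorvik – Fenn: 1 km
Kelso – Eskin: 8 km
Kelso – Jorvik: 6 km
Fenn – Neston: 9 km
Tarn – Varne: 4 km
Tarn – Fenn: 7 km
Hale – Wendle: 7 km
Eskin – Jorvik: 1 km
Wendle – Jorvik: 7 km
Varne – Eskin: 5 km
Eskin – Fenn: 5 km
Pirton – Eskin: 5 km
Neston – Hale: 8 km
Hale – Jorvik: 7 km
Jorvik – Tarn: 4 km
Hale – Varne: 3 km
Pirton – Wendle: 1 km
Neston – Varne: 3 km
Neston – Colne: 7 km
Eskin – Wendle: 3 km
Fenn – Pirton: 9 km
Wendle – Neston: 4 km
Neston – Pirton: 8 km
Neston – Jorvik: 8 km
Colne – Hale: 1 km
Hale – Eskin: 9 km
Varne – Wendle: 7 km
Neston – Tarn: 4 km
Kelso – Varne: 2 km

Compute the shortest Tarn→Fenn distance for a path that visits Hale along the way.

Best Tarn to Hale: Tarn → Varne → Hale costing 7
Best Hale to Fenn: Hale → Jorvik → Fenn costing 8
Total via Hale: 7 + 8 = 15 km.

15 km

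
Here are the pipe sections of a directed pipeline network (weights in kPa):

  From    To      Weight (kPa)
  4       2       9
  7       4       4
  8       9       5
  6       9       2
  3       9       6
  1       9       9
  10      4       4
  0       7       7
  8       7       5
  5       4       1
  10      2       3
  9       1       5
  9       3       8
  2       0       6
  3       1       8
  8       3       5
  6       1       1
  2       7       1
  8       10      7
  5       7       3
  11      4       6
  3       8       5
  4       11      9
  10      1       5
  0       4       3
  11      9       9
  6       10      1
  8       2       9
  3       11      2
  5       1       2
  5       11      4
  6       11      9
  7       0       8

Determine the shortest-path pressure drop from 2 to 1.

Settle nodes by increasing distance from 2:
2: 0
7: 1  (via 2)
4: 5  (via 7)
0: 6  (via 2)
11: 14  (via 4)
9: 23  (via 11)
1: 28  (via 9)
Shortest route: 2 → 7 → 4 → 11 → 9 → 1 = 28 kPa.

28 kPa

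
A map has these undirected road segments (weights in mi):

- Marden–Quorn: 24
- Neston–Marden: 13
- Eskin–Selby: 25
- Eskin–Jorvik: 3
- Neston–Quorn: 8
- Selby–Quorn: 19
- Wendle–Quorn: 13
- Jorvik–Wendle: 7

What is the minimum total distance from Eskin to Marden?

Shortest distances from Eskin:
Eskin: 0
Jorvik: 3  (via Eskin)
Wendle: 10  (via Jorvik)
Quorn: 23  (via Wendle)
Selby: 25  (via Eskin)
Neston: 31  (via Quorn)
Marden: 44  (via Neston)
Shortest route: Eskin–Jorvik–Wendle–Quorn–Neston–Marden = 44 mi.

44 mi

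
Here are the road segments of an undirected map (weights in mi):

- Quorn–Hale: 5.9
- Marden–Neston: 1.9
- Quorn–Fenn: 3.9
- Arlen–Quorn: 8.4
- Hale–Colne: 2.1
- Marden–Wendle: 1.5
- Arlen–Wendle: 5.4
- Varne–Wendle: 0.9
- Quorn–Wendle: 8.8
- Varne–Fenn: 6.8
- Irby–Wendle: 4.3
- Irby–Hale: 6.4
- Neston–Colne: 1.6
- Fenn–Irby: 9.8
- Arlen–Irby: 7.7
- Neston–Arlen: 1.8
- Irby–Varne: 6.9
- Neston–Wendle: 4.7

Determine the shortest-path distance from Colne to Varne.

Candidate routes:
Colne - Neston - Marden - Wendle - Varne: 1.6+1.9+1.5+0.9 = 5.9
Colne - Neston - Wendle - Varne: 1.6+4.7+0.9 = 7.2
The minimum is 5.9 mi via Colne - Neston - Marden - Wendle - Varne.

5.9 mi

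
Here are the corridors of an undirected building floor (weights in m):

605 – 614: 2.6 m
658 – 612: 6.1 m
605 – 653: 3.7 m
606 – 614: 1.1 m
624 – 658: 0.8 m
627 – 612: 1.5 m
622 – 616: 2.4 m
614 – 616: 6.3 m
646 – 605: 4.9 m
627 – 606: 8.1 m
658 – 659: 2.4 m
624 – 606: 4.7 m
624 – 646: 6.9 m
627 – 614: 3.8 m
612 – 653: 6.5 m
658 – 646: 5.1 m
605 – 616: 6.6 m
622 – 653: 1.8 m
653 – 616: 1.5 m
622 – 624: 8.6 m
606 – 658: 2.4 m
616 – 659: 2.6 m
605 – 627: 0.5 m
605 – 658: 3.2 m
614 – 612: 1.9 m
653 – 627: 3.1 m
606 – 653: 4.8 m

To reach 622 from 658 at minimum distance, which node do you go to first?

659

Enumerating some paths:
658 - 659 - 616 - 653 - 622: 2.4+2.6+1.5+1.8 = 8.3
658 - 659 - 616 - 622: 2.4+2.6+2.4 = 7.4
Cheapest is 658 - 659 - 616 - 622 at 7.4 m.
So from 658 the first move is to 659.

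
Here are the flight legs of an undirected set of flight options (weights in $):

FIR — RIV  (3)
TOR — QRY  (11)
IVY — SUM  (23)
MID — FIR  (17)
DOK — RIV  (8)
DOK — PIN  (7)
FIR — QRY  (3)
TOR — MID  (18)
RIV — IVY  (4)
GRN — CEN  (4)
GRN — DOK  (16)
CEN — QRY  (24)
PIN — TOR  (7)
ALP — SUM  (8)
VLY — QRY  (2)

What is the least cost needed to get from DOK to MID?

Running Dijkstra from DOK:
DOK: 0
PIN: 7  (via DOK)
RIV: 8  (via DOK)
FIR: 11  (via RIV)
IVY: 12  (via RIV)
TOR: 14  (via PIN)
QRY: 14  (via FIR)
GRN: 16  (via DOK)
VLY: 16  (via QRY)
CEN: 20  (via GRN)
MID: 28  (via FIR)
Shortest route: DOK–RIV–FIR–MID = $28.

$28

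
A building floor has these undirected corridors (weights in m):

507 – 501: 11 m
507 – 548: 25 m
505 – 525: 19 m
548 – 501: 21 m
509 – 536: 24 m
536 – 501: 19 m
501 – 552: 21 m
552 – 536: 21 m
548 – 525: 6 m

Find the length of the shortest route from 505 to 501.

Candidate routes:
505–525–548–501: 19+6+21 = 46
505–525–548–507–501: 19+6+25+11 = 61
The minimum is 46 m via 505–525–548–501.

46 m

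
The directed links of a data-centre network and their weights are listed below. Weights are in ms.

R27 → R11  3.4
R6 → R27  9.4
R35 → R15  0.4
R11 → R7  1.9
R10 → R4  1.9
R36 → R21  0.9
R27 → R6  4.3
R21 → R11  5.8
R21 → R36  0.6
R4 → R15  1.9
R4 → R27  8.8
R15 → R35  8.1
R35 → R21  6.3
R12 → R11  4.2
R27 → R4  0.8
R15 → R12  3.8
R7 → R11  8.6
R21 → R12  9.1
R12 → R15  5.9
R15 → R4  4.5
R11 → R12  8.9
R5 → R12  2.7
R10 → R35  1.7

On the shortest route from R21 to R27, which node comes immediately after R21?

Compare a few routes:
R21–R11–R12–R15–R4–R27: 5.8+8.9+5.9+4.5+8.8 = 33.9
R21–R12–R15–R4–R27: 9.1+5.9+4.5+8.8 = 28.3
The minimum is 28.3 ms via R21–R12–R15–R4–R27.
So from R21 the first move is to R12.

R12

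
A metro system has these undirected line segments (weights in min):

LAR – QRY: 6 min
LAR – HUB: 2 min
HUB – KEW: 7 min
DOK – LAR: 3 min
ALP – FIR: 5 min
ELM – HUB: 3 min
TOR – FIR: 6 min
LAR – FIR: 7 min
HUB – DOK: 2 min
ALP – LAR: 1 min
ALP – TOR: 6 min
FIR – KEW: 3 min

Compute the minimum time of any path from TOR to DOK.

Running Dijkstra from TOR:
TOR: 0
ALP: 6  (via TOR)
FIR: 6  (via TOR)
LAR: 7  (via ALP)
HUB: 9  (via LAR)
KEW: 9  (via FIR)
DOK: 10  (via LAR)
Shortest route: TOR–ALP–LAR–DOK = 10 min.

10 min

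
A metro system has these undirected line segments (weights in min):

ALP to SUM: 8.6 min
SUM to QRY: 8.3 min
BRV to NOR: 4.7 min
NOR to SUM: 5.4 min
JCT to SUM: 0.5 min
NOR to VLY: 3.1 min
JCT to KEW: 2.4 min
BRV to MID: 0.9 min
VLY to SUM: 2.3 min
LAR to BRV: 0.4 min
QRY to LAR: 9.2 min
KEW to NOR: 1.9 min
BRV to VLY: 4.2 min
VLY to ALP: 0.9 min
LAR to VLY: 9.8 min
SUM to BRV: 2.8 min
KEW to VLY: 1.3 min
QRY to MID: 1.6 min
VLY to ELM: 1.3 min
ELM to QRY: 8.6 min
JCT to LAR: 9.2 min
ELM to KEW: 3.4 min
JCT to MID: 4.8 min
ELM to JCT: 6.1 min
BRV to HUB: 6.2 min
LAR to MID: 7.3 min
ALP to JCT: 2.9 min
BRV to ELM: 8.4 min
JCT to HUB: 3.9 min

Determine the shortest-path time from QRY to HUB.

8.7 min

Enumerating some paths:
QRY–MID–BRV–SUM–JCT–HUB: 1.6+0.9+2.8+0.5+3.9 = 9.7
QRY–MID–BRV–HUB: 1.6+0.9+6.2 = 8.7
The minimum is 8.7 min via QRY–MID–BRV–HUB.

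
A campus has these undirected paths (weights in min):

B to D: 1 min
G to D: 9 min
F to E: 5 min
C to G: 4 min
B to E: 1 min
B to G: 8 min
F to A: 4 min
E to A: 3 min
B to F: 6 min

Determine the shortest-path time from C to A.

Shortest distances from C:
C: 0
G: 4  (via C)
B: 12  (via G)
D: 13  (via G)
E: 13  (via B)
A: 16  (via E)
Shortest route: C → G → B → E → A = 16 min.

16 min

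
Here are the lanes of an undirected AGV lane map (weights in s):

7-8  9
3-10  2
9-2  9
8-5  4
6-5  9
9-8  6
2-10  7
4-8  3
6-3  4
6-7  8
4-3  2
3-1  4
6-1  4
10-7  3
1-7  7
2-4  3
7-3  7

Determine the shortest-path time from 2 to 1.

Settle nodes by increasing distance from 2:
2: 0
4: 3  (via 2)
3: 5  (via 4)
8: 6  (via 4)
10: 7  (via 2)
1: 9  (via 3)
Shortest route: 2 → 4 → 3 → 1 = 9 s.

9 s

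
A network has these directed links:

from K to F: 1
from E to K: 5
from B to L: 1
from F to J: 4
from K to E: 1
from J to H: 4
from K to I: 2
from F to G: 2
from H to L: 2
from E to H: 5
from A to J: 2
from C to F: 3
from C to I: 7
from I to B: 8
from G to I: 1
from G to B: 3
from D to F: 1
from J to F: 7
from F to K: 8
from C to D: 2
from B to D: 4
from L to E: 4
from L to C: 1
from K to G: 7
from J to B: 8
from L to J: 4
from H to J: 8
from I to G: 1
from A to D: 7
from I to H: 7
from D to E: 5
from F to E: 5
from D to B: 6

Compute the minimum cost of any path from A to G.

Enumerating some paths:
A - J - H - L - C - F - G: 2+4+2+1+3+2 = 14
A - J - H - L - C - D - F - G: 2+4+2+1+2+1+2 = 14
A - J - F - G: 2+7+2 = 11
A - D - F - G: 7+1+2 = 10
The minimum is 10 via A - D - F - G.

10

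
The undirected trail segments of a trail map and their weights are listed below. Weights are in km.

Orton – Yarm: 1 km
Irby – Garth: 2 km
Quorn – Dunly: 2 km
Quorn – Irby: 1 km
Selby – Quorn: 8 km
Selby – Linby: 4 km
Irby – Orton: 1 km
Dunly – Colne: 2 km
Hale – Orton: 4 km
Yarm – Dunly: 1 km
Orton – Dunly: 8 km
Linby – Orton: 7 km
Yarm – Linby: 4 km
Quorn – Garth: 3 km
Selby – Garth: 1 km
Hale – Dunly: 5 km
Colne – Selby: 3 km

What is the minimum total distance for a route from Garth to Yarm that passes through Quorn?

6 km

Shortest Garth→Quorn: Garth–Quorn = 3
Best Quorn to Yarm: Quorn–Irby–Orton–Yarm costing 3
Total via Quorn: 3 + 3 = 6 km.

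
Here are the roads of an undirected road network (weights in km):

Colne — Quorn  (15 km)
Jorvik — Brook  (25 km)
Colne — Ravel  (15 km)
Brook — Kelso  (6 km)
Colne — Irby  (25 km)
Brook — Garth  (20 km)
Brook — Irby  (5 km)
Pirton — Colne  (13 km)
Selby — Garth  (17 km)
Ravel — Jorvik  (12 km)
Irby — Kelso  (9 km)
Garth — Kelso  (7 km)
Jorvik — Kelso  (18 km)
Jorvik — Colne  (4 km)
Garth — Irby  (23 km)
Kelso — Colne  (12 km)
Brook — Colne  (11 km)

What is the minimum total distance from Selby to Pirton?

Settle nodes by increasing distance from Selby:
Selby: 0
Garth: 17  (via Selby)
Kelso: 24  (via Garth)
Brook: 30  (via Kelso)
Irby: 33  (via Kelso)
Colne: 36  (via Kelso)
Jorvik: 40  (via Colne)
Pirton: 49  (via Colne)
Shortest route: Selby–Garth–Kelso–Colne–Pirton = 49 km.

49 km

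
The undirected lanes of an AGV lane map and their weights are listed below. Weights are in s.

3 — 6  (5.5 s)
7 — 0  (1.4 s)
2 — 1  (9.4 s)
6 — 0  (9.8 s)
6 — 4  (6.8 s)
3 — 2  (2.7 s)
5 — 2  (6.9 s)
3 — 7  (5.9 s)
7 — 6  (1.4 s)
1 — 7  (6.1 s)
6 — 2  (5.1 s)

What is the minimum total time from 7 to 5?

13.4 s

Enumerating some paths:
7 - 6 - 2 - 5: 1.4+5.1+6.9 = 13.4
7 - 3 - 2 - 5: 5.9+2.7+6.9 = 15.5
Cheapest is 7 - 6 - 2 - 5 at 13.4 s.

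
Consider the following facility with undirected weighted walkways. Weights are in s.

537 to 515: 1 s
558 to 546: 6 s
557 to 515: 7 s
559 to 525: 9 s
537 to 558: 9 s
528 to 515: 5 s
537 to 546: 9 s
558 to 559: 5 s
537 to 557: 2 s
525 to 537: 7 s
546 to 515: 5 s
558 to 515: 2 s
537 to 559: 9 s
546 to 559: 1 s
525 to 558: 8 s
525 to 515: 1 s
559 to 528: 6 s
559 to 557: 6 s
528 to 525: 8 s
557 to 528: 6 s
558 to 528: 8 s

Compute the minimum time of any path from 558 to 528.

Candidate routes:
558 - 528: 8 = 8
558 - 515 - 537 - 557 - 528: 2+1+2+6 = 11
558 - 515 - 528: 2+5 = 7
Cheapest is 558 - 515 - 528 at 7 s.

7 s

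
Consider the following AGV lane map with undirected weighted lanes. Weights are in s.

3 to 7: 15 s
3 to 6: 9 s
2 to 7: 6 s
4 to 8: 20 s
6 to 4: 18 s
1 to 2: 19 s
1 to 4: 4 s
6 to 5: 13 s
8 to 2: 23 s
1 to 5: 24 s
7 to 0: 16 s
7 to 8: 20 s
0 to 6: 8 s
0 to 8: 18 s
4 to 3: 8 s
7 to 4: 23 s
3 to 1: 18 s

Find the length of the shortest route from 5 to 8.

39 s

Candidate routes:
5 - 6 - 0 - 8: 13+8+18 = 39
5 - 1 - 4 - 8: 24+4+20 = 48
Cheapest is 5 - 6 - 0 - 8 at 39 s.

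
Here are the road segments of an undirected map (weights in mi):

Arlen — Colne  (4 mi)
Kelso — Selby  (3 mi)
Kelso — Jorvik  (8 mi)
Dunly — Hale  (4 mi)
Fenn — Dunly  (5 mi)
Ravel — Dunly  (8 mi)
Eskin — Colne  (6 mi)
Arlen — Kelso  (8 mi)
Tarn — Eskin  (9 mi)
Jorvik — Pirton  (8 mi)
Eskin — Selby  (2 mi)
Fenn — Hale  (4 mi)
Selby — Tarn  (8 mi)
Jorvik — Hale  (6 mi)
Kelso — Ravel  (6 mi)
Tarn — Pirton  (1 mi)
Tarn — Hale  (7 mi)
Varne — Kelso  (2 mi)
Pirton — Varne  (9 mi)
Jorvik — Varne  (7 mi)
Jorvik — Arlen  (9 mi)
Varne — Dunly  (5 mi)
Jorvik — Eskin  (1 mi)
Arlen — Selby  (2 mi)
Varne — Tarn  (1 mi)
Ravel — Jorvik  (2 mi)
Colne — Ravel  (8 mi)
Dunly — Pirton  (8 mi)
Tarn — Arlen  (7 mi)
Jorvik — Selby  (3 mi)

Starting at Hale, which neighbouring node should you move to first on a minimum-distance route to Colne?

Jorvik

Compare a few routes:
Hale - Jorvik - Ravel - Colne: 6+2+8 = 16
Hale - Jorvik - Eskin - Colne: 6+1+6 = 13
Hale - Jorvik - Eskin - Selby - Arlen - Colne: 6+1+2+2+4 = 15
Hale - Jorvik - Selby - Arlen - Colne: 6+3+2+4 = 15
Cheapest is Hale - Jorvik - Eskin - Colne at 13 mi.
So from Hale the first move is to Jorvik.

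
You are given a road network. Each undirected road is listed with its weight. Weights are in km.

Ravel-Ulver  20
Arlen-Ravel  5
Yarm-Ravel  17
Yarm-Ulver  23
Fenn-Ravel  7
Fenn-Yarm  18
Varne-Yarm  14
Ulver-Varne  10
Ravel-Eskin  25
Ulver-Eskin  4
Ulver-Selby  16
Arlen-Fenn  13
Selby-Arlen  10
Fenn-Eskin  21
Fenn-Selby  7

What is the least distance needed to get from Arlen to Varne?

35 km

Running Dijkstra from Arlen:
Arlen: 0
Ravel: 5  (via Arlen)
Selby: 10  (via Arlen)
Fenn: 12  (via Ravel)
Yarm: 22  (via Ravel)
Ulver: 25  (via Ravel)
Eskin: 29  (via Ulver)
Varne: 35  (via Ulver)
Shortest route: Arlen → Ravel → Ulver → Varne = 35 km.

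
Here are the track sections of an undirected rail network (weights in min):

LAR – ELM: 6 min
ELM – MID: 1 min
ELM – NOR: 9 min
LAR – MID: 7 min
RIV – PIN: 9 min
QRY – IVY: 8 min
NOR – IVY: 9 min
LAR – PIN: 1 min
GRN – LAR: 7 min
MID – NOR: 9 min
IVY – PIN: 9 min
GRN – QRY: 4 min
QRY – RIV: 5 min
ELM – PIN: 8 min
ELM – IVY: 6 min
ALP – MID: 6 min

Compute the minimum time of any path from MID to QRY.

15 min

Running Dijkstra from MID:
MID: 0
ELM: 1  (via MID)
ALP: 6  (via MID)
LAR: 7  (via MID)
IVY: 7  (via ELM)
PIN: 8  (via LAR)
NOR: 9  (via MID)
GRN: 14  (via LAR)
QRY: 15  (via IVY)
Shortest route: MID → ELM → IVY → QRY = 15 min.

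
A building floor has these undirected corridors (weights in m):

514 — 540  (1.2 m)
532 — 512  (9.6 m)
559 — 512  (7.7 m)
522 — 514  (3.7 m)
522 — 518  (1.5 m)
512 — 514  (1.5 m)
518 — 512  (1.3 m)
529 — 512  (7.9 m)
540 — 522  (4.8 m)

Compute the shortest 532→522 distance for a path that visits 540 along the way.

Best 532 to 540: 532–512–514–540 costing 12.3
Shortest 540→522: 540–522 = 4.8
Total via 540: 12.3 + 4.8 = 17.1 m.

17.1 m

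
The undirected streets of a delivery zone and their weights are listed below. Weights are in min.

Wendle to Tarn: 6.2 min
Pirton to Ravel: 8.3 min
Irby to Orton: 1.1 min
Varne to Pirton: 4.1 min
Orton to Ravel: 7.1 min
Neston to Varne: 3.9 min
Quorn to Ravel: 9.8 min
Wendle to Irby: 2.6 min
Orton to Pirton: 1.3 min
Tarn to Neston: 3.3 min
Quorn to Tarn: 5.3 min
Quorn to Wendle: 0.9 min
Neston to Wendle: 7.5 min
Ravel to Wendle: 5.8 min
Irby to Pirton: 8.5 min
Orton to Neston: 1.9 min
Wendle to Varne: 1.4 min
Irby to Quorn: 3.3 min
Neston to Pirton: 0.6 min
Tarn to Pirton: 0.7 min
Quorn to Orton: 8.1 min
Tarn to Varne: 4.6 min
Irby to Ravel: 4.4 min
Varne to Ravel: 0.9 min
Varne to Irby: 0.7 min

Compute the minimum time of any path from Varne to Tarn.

Candidate routes:
Varne - Irby - Orton - Pirton - Tarn: 0.7+1.1+1.3+0.7 = 3.8
Varne - Tarn: 4.6 = 4.6
Varne - Pirton - Tarn: 4.1+0.7 = 4.8
The minimum is 3.8 min via Varne - Irby - Orton - Pirton - Tarn.

3.8 min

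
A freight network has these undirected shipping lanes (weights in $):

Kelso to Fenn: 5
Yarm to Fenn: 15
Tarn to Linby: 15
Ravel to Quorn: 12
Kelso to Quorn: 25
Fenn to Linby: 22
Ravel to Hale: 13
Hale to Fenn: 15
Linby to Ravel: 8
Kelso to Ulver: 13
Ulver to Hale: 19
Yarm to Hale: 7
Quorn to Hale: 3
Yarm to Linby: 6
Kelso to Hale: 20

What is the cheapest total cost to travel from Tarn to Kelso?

Settle nodes by increasing distance from Tarn:
Tarn: 0
Linby: 15  (via Tarn)
Yarm: 21  (via Linby)
Ravel: 23  (via Linby)
Hale: 28  (via Yarm)
Quorn: 31  (via Hale)
Fenn: 36  (via Yarm)
Kelso: 41  (via Fenn)
Shortest route: Tarn–Linby–Yarm–Fenn–Kelso = $41.

$41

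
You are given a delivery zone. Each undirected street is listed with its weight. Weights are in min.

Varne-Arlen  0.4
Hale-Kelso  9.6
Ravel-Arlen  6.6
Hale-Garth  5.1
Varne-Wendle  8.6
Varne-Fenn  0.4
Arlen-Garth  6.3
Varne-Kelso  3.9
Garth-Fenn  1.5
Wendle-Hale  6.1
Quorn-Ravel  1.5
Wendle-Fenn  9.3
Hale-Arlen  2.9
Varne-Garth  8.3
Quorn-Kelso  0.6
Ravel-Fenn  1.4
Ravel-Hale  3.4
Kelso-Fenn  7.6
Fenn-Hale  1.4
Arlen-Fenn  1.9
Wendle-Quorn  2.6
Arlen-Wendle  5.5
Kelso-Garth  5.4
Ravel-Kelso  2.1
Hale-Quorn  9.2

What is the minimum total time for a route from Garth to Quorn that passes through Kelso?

Best Garth to Kelso: Garth–Fenn–Ravel–Kelso costing 5
Shortest Kelso→Quorn: Kelso–Quorn = 0.6
Total via Kelso: 5 + 0.6 = 5.6 min.

5.6 min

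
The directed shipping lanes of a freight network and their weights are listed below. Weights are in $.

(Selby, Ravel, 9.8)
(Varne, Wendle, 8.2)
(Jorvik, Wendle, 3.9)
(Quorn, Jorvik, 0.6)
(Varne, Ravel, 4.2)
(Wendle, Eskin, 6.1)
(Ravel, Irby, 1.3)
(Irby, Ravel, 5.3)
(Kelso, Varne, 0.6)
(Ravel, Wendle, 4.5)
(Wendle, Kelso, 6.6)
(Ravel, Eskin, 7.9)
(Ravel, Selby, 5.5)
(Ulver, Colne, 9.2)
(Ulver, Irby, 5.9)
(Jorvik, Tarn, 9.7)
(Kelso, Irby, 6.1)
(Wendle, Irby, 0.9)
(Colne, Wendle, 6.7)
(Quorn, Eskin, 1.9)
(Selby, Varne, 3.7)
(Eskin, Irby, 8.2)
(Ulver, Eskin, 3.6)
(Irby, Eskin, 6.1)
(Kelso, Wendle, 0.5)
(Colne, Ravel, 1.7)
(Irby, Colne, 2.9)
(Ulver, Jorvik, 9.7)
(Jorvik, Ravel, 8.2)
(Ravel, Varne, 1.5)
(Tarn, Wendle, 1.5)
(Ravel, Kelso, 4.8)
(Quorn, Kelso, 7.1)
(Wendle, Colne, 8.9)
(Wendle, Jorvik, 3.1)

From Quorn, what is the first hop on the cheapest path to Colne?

Candidate routes:
Quorn–Kelso–Wendle–Irby–Colne: 7.1+0.5+0.9+2.9 = 11.4
Quorn–Jorvik–Wendle–Irby–Colne: 0.6+3.9+0.9+2.9 = 8.3
Cheapest is Quorn–Jorvik–Wendle–Irby–Colne at $8.3.
So from Quorn the first move is to Jorvik.

Jorvik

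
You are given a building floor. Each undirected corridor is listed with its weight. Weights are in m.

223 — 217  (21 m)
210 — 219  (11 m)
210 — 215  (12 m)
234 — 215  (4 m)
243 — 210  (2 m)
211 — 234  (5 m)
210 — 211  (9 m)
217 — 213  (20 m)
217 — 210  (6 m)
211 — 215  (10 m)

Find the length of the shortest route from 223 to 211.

36 m

Running Dijkstra from 223:
223: 0
217: 21  (via 223)
210: 27  (via 217)
243: 29  (via 210)
211: 36  (via 210)
Shortest route: 223–217–210–211 = 36 m.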